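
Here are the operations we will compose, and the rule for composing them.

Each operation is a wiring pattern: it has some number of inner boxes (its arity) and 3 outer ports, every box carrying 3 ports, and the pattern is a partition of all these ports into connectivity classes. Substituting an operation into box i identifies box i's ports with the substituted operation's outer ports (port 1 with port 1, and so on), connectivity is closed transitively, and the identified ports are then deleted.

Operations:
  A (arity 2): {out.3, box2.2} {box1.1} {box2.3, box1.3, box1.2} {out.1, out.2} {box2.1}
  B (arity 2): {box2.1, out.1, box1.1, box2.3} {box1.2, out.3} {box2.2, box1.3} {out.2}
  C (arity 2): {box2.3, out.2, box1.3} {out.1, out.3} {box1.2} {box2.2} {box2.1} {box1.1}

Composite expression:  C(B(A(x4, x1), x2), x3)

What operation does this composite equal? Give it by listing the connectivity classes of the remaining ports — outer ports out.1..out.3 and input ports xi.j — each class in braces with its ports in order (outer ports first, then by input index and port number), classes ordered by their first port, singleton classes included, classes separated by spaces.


Substituting into C glues patterns; closure does the rest.
the subtree at A composes to {out.1, out.2} {out.3, x1.2} {x1.1} {x1.3, x4.2, x4.3} {x4.1} on (x4, x1); out.j = own outer ports
the subtree at B composes to {out.1, out.3, x2.1, x2.3} {out.2} {x1.1} {x1.2, x2.2} {x1.3, x4.2, x4.3} {x4.1} on (x4, x1, x2); out.j = own outer ports
the subtree at C composes to {out.1, out.3} {out.2, x2.1, x2.3, x3.3} {x1.1} {x1.2, x2.2} {x1.3, x4.2, x4.3} {x3.1} {x3.2} {x4.1} on (x4, x1, x2, x3); out.j = own outer ports

{out.1, out.3} {out.2, x2.1, x2.3, x3.3} {x1.1} {x1.2, x2.2} {x1.3, x4.2, x4.3} {x3.1} {x3.2} {x4.1}


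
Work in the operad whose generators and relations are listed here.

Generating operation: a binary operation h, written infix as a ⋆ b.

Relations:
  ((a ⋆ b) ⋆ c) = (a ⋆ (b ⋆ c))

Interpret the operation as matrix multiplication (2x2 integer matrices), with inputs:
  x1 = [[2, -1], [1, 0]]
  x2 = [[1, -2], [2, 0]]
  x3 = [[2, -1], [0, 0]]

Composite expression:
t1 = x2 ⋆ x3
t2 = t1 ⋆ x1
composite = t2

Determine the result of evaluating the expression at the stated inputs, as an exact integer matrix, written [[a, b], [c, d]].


[[3, -2], [6, -4]]

(x2 ⋆ x3) = [[2, -1], [4, -2]]
((x2 ⋆ x3) ⋆ x1) = [[3, -2], [6, -4]]


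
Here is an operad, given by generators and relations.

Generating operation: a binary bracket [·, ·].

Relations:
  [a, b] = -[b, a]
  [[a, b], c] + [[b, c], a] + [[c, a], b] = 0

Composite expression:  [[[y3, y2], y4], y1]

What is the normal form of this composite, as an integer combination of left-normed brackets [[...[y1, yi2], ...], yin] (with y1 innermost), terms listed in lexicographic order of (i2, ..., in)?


Left-normed coefficients sit on the y1-initial expansion words.
Composite bracket: [[[y3, y2], y4], y1]
Applying ab - ba throughout gives 8 signed words (2^3 = 8).
Collect the words opening with y1:
  from y1y2y3y4, sign +1: term +[[[y1, y2], y3], y4]
  from y1y3y2y4, sign -1: term -[[[y1, y3], y2], y4]
  from y1y4y2y3, sign -1: term -[[[y1, y4], y2], y3]
  from y1y4y3y2, sign +1: term +[[[y1, y4], y3], y2]

[[[y1, y2], y3], y4] - [[[y1, y3], y2], y4] - [[[y1, y4], y2], y3] + [[[y1, y4], y3], y2]


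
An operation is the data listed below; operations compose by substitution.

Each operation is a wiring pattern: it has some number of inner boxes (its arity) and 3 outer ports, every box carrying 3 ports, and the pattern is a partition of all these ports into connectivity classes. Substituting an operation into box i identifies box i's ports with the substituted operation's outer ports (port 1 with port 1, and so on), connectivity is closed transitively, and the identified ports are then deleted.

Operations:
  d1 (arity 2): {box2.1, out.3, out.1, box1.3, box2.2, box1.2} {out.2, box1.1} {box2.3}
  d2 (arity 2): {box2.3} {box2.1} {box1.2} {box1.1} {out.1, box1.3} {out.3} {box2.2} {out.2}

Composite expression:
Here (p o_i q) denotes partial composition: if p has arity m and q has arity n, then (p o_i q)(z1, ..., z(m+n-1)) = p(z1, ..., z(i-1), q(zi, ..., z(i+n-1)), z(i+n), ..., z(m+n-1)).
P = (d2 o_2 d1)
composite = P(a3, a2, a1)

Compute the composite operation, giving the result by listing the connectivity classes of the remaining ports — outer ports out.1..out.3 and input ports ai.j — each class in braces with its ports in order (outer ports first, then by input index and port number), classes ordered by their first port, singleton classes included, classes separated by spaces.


{out.1, a3.3} {out.2} {out.3} {a1.1, a1.2, a2.2, a2.3} {a1.3} {a2.1} {a3.1} {a3.2}

After gluing at d2, chains via deleted ports link the a-ports.
the subtree at d1 composes to {out.1, out.3, a1.1, a1.2, a2.2, a2.3} {out.2, a2.1} {a1.3} on (a2, a1); out.j = own outer ports
the subtree at d2 composes to {out.1, a3.3} {out.2} {out.3} {a1.1, a1.2, a2.2, a2.3} {a1.3} {a2.1} {a3.1} {a3.2} on (a3, a2, a1); out.j = own outer ports


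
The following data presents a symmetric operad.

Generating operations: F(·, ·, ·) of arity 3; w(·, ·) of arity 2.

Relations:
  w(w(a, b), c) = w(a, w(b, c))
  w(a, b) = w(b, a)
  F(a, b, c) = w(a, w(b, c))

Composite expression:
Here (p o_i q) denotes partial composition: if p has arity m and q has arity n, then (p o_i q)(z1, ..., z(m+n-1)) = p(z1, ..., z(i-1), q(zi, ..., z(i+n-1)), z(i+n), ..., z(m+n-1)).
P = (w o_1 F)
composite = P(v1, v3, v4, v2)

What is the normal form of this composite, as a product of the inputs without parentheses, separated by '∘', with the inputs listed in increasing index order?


v1 ∘ v2 ∘ v3 ∘ v4

Key point: w commutes, so take the v-inputs in any fixed order.
F(v1, v3, v4) flattens to v1 ∘ v3 ∘ v4
w(F(v1, v3, v4), v2) flattens to v1 ∘ v3 ∘ v4 ∘ v2
commutativity sorts the factors: v1 ∘ v2 ∘ v3 ∘ v4


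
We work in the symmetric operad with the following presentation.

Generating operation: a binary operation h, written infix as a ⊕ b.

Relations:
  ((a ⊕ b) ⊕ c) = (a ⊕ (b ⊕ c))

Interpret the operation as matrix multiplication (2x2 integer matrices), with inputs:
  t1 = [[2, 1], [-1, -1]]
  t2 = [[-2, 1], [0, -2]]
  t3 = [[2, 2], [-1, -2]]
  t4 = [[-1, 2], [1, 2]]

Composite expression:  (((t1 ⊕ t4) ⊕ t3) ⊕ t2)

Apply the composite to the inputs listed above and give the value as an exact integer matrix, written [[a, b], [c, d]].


(t1 ⊕ t4) = [[-1, 6], [0, -4]]
((t1 ⊕ t4) ⊕ t3) = [[-8, -14], [4, 8]]
(((t1 ⊕ t4) ⊕ t3) ⊕ t2) = [[16, 20], [-8, -12]]

[[16, 20], [-8, -12]]


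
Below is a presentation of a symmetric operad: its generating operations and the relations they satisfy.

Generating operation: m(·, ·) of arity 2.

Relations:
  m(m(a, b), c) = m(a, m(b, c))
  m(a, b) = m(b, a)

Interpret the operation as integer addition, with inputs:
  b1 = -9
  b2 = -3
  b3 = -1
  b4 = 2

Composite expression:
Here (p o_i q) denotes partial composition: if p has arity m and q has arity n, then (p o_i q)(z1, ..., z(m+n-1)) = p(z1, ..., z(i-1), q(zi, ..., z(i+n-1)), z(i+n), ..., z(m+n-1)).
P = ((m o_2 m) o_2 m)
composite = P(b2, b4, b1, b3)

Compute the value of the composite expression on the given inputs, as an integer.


-11

m(b4, b1) = -7
m(m(b4, b1), b3) = -8
m(b2, m(m(b4, b1), b3)) = -11


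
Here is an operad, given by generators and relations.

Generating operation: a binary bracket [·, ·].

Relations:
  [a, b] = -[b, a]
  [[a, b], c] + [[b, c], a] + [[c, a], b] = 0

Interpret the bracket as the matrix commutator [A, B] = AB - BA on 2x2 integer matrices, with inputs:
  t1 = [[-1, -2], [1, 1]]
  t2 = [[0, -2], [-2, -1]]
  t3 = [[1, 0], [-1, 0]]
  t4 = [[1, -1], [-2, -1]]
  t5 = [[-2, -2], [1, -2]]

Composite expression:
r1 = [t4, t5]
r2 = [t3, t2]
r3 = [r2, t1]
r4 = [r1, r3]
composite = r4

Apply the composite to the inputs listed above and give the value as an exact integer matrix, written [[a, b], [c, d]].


[[0, -40], [20, 0]]

[t4, t5] = [[-5, -4], [-2, 5]]
[t3, t2] = [[-2, -2], [1, 2]]
[[t3, t2], t1] = [[0, 4], [2, 0]]
[[t4, t5], [[t3, t2], t1]] = [[0, -40], [20, 0]]


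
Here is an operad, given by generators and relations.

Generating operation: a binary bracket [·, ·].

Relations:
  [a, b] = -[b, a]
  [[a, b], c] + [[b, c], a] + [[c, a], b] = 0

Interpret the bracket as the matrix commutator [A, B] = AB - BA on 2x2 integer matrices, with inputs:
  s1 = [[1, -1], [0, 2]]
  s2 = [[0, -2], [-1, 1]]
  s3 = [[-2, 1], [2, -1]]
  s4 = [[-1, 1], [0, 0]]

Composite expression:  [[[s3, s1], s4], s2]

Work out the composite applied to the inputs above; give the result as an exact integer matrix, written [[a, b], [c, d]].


[[-2, -2], [2, 2]]

[s3, s1] = [[2, 2], [-2, -2]]
[[s3, s1], s4] = [[2, 6], [2, -2]]
[[[s3, s1], s4], s2] = [[-2, -2], [2, 2]]


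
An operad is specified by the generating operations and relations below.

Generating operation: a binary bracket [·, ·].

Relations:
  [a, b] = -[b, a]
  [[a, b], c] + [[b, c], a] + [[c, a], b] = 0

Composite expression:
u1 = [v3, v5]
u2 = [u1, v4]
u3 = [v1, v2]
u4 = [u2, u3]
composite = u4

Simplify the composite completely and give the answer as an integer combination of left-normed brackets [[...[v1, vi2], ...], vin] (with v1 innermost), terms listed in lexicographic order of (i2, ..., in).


-[[[[v1, v2], v3], v5], v4] + [[[[v1, v2], v4], v3], v5] - [[[[v1, v2], v4], v5], v3] + [[[[v1, v2], v5], v3], v4]

Expand each bracket as ab - ba; the v1-initial words give the coefficients.
Composite bracket: [[[v3, v5], v4], [v1, v2]]
The bracket unfolds into 16 signed words via [a, b] = ab - ba (2^4 = 16).
Keep just the words that open with v1:
  v1v2v3v5v4 appears with sign -1, giving the term -[[[[v1, v2], v3], v5], v4]
  v1v2v4v3v5 appears with sign +1, giving the term +[[[[v1, v2], v4], v3], v5]
  v1v2v4v5v3 appears with sign -1, giving the term -[[[[v1, v2], v4], v5], v3]
  v1v2v5v3v4 appears with sign +1, giving the term +[[[[v1, v2], v5], v3], v4]


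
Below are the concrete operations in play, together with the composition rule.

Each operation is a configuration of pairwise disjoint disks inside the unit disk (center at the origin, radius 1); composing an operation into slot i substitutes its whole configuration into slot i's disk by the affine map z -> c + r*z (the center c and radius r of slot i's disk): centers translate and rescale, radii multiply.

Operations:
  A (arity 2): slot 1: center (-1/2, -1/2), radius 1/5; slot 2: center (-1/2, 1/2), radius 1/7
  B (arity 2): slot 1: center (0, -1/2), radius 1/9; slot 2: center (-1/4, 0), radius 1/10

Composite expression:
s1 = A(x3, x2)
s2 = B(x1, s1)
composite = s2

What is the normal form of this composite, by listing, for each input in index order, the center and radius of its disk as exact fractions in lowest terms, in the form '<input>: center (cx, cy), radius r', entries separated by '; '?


Nesting under B composes maps z -> c + r*z down each x-path.
x1 passes through 1 substitution, ending at center (0, -1/2), radius 1/9
x3 passes through 2 substitutions, ending at center (-3/10, -1/20), radius 1/50
x2 passes through 2 substitutions, ending at center (-3/10, 1/20), radius 1/70

x1: center (0, -1/2), radius 1/9; x2: center (-3/10, 1/20), radius 1/70; x3: center (-3/10, -1/20), radius 1/50


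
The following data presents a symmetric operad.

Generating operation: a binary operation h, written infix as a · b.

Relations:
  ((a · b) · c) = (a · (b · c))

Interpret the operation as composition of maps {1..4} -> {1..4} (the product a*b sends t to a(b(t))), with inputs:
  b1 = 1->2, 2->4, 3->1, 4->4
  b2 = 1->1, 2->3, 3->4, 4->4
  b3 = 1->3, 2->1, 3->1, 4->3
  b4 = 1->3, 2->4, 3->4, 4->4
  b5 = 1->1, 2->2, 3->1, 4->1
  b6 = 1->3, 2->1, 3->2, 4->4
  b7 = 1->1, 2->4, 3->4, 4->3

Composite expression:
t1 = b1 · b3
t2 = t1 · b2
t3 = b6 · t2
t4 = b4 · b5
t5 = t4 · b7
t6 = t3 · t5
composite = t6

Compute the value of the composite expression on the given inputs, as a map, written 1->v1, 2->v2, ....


1->3, 2->3, 3->3, 4->3

(b1 · b3) = 1->1, 2->2, 3->2, 4->1
((b1 · b3) · b2) = 1->1, 2->2, 3->1, 4->1
(b6 · ((b1 · b3) · b2)) = 1->3, 2->1, 3->3, 4->3
(b4 · b5) = 1->3, 2->4, 3->3, 4->3
((b4 · b5) · b7) = 1->3, 2->3, 3->3, 4->3
((b6 · ((b1 · b3) · b2)) · ((b4 · b5) · b7)) = 1->3, 2->3, 3->3, 4->3


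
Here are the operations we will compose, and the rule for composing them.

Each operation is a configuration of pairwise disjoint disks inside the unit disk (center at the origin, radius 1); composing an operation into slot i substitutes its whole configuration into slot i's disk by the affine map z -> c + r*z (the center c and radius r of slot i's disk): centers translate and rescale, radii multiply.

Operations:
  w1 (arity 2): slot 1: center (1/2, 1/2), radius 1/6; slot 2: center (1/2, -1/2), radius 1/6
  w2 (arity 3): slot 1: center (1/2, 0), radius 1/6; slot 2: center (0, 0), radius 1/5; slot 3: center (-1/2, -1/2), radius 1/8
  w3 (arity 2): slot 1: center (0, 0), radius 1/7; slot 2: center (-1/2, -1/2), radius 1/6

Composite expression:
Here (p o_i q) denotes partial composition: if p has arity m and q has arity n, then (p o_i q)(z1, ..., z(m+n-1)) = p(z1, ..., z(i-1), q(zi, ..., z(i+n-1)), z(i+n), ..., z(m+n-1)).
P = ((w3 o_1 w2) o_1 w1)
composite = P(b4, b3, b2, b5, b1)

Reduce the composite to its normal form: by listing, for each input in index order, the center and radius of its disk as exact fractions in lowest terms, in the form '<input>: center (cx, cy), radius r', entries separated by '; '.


b1: center (-1/2, -1/2), radius 1/6; b2: center (0, 0), radius 1/35; b3: center (1/12, -1/84), radius 1/252; b4: center (1/12, 1/84), radius 1/252; b5: center (-1/14, -1/14), radius 1/56

Each b-disk chains the slot maps above it in w3; radii multiply.
b4 passes through 3 substitutions, ending at center (1/12, 1/84), radius 1/252
b3 passes through 3 substitutions, ending at center (1/12, -1/84), radius 1/252
b2 passes through 2 substitutions, ending at center (0, 0), radius 1/35
b5 passes through 2 substitutions, ending at center (-1/14, -1/14), radius 1/56
b1 passes through 1 substitution, ending at center (-1/2, -1/2), radius 1/6


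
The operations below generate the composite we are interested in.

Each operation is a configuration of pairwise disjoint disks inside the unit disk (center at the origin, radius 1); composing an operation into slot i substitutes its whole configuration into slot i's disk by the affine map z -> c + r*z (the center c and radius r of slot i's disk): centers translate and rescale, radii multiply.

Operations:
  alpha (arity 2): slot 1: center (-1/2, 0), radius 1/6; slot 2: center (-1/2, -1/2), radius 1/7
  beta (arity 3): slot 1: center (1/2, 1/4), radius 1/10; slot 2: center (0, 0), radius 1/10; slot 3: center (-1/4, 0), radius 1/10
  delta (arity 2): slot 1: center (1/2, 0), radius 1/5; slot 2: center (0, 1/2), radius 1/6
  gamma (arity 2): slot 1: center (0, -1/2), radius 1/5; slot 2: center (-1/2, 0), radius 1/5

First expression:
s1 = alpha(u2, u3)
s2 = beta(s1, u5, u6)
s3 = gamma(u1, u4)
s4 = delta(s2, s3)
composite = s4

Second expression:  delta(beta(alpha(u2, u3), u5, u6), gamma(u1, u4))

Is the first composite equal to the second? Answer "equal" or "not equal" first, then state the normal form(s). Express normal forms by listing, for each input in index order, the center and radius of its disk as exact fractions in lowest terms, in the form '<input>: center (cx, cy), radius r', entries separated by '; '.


Reducing the first expression gives u1: center (0, 5/12), radius 1/30; u2: center (59/100, 1/20), radius 1/300; u3: center (59/100, 1/25), radius 1/350; u4: center (-1/12, 1/2), radius 1/30; u5: center (1/2, 0), radius 1/50; u6: center (9/20, 0), radius 1/50
Reducing the second expression gives u1: center (0, 5/12), radius 1/30; u2: center (59/100, 1/20), radius 1/300; u3: center (59/100, 1/25), radius 1/350; u4: center (-1/12, 1/2), radius 1/30; u5: center (1/2, 0), radius 1/50; u6: center (9/20, 0), radius 1/50
One common form — equal.

equal: each reduces to u1: center (0, 5/12), radius 1/30; u2: center (59/100, 1/20), radius 1/300; u3: center (59/100, 1/25), radius 1/350; u4: center (-1/12, 1/2), radius 1/30; u5: center (1/2, 0), radius 1/50; u6: center (9/20, 0), radius 1/50


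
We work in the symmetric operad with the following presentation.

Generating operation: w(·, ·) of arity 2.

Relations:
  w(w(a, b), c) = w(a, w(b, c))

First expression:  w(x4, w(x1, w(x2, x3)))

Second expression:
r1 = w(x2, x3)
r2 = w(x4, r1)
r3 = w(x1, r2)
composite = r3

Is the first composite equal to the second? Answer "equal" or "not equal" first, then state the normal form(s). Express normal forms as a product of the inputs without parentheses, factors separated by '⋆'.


not equal: they reduce to x4 ⋆ x1 ⋆ x2 ⋆ x3 and x1 ⋆ x4 ⋆ x2 ⋆ x3

The first composite normalizes to x4 ⋆ x1 ⋆ x2 ⋆ x3
The second composite normalizes to x1 ⋆ x4 ⋆ x2 ⋆ x3
No match — not equal.


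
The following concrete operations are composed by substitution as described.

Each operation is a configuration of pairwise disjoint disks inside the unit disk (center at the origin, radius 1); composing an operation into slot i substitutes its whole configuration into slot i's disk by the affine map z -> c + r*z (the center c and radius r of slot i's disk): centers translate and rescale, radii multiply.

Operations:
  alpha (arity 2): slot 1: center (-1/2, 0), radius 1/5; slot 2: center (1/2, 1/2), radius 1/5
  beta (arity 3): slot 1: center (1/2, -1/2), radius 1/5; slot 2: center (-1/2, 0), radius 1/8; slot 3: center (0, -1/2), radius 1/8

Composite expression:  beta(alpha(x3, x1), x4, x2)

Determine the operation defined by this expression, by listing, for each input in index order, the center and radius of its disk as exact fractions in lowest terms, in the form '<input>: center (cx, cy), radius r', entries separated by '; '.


x1: center (3/5, -2/5), radius 1/25; x2: center (0, -1/2), radius 1/8; x3: center (2/5, -1/2), radius 1/25; x4: center (-1/2, 0), radius 1/8

Each x-disk chains the slot maps above it in beta; radii multiply.
input x3: applying the 2 nested substitutions gives center (2/5, -1/2), radius 1/25
input x1: applying the 2 nested substitutions gives center (3/5, -2/5), radius 1/25
input x4: applying the 1 nested substitution gives center (-1/2, 0), radius 1/8
input x2: applying the 1 nested substitution gives center (0, -1/2), radius 1/8


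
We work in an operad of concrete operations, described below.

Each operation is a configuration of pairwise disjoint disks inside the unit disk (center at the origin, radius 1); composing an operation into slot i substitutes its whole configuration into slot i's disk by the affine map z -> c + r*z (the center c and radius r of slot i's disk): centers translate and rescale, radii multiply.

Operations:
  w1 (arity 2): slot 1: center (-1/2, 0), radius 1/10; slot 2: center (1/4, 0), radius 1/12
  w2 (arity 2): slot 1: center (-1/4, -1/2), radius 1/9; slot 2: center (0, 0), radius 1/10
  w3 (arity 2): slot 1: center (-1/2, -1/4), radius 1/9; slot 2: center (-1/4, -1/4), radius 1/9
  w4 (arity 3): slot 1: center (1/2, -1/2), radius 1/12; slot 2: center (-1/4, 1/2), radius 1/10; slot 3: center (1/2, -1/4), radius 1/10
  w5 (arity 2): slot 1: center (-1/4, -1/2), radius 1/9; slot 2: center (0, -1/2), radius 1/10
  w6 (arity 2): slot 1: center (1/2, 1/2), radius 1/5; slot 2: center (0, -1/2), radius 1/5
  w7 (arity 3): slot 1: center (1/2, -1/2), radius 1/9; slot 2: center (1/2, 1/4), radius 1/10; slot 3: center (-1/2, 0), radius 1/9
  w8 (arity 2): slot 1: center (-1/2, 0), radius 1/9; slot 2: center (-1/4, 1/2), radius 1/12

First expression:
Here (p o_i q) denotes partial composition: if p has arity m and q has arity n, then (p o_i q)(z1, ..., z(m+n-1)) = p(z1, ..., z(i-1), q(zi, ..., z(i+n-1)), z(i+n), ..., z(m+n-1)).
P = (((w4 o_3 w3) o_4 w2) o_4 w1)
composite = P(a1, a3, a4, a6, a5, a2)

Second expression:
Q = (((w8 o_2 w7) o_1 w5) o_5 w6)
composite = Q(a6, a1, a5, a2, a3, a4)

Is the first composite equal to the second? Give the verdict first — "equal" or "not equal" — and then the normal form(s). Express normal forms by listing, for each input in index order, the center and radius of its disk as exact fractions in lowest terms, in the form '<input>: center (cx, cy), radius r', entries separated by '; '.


Reducing the first expression gives a1: center (1/2, -1/2), radius 1/12; a2: center (19/40, -11/40), radius 1/900; a3: center (-1/4, 1/2), radius 1/10; a4: center (9/20, -11/40), radius 1/90; a5: center (1531/3240, -101/360), radius 1/9720; a6: center (191/405, -101/360), radius 1/8100
Reducing the second expression gives a1: center (-1/2, -1/18), radius 1/90; a2: center (-5/24, 25/48), radius 1/120; a3: center (-31/108, 109/216), radius 1/540; a4: center (-7/24, 107/216), radius 1/540; a5: center (-5/24, 11/24), radius 1/108; a6: center (-19/36, -1/18), radius 1/81
They disagree, so not equal.

not equal; the first gives a1: center (1/2, -1/2), radius 1/12; a2: center (19/40, -11/40), radius 1/900; a3: center (-1/4, 1/2), radius 1/10; a4: center (9/20, -11/40), radius 1/90; a5: center (1531/3240, -101/360), radius 1/9720; a6: center (191/405, -101/360), radius 1/8100 and the second a1: center (-1/2, -1/18), radius 1/90; a2: center (-5/24, 25/48), radius 1/120; a3: center (-31/108, 109/216), radius 1/540; a4: center (-7/24, 107/216), radius 1/540; a5: center (-5/24, 11/24), radius 1/108; a6: center (-19/36, -1/18), radius 1/81


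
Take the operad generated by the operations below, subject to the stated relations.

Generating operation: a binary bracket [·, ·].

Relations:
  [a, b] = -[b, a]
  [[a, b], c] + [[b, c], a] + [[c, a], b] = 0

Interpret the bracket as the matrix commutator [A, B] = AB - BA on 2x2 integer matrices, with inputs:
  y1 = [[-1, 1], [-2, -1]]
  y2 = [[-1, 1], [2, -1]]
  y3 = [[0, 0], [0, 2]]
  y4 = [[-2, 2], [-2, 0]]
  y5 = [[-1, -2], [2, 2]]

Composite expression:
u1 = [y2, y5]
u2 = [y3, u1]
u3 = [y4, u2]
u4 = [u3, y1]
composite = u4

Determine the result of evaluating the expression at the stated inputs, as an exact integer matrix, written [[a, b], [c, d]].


[y2, y5] = [[6, 3], [-6, -6]]
[y3, [y2, y5]] = [[0, -6], [-12, 0]]
[y4, [y3, [y2, y5]]] = [[-36, 12], [-24, 36]]
[[y4, [y3, [y2, y5]]], y1] = [[0, -72], [-144, 0]]

[[0, -72], [-144, 0]]


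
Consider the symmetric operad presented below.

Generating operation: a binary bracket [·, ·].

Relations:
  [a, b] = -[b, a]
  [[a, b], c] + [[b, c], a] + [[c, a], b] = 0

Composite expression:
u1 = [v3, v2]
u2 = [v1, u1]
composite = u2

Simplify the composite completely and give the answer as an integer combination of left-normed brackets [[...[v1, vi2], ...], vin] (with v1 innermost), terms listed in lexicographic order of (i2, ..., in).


-[[v1, v2], v3] + [[v1, v3], v2]

Antisymmetry and Jacobi reduce to v1-anchored left-normed brackets.
Composite bracket: [v1, [v3, v2]]
Applying ab - ba throughout gives 4 signed words (2^2 = 4).
Collect the words opening with v1:
  from v1v2v3, sign -1: term -[[v1, v2], v3]
  from v1v3v2, sign +1: term +[[v1, v3], v2]


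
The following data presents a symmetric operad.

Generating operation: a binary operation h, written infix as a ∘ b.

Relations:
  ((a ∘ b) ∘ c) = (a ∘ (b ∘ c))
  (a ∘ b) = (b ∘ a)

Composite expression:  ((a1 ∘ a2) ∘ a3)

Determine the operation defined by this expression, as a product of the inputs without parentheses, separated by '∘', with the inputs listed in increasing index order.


a1 ∘ a2 ∘ a3

Key point: h commutes, so take the a-inputs in any fixed order.
(a1 ∘ a2) linearizes to a1 ∘ a2
((a1 ∘ a2) ∘ a3) linearizes to a1 ∘ a2 ∘ a3
sorting the factors by input index: a1 ∘ a2 ∘ a3


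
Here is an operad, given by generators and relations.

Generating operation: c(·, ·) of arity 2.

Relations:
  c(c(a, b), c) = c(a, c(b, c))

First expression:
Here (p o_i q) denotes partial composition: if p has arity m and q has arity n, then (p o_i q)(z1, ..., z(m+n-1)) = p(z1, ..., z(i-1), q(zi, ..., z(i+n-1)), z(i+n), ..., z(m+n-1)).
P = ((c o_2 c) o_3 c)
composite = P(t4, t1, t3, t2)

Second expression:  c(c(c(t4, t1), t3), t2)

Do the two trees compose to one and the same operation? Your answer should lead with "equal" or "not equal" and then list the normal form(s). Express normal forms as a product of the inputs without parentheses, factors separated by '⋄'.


equal; both compose to t4 ⋄ t1 ⋄ t3 ⋄ t2

The first composite normalizes to t4 ⋄ t1 ⋄ t3 ⋄ t2
The second composite normalizes to t4 ⋄ t1 ⋄ t3 ⋄ t2
Same normal form: equal.


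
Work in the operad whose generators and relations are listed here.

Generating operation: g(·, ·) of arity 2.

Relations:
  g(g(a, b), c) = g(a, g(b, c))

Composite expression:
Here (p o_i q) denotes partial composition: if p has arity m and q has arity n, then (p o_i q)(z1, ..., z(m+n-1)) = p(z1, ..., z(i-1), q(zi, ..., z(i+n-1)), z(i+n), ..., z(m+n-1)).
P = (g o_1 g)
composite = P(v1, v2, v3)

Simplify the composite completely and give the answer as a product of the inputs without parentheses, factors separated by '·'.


v1 · v2 · v3

The g-tree's shape is irrelevant; the v-reading-order decides.
g(v1, v2) linearizes to v1 · v2
g(g(v1, v2), v3) linearizes to v1 · v2 · v3


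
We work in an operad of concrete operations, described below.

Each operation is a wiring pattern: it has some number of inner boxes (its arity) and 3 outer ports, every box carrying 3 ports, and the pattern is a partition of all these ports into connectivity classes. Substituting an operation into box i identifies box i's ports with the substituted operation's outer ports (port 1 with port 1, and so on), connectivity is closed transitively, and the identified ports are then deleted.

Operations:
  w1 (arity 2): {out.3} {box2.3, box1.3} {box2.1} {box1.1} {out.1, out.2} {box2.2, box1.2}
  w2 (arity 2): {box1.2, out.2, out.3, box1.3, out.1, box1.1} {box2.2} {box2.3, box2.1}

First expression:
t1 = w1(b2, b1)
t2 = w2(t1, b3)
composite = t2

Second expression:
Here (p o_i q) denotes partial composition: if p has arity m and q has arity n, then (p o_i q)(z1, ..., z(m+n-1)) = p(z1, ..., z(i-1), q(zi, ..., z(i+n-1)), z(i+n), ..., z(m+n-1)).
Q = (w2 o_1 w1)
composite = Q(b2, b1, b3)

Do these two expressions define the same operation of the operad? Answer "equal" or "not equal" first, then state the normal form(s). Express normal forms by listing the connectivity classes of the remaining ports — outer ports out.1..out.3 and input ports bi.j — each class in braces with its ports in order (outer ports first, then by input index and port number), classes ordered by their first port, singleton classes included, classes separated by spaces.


The first expression reduces to {out.1, out.2, out.3} {b1.1} {b1.2, b2.2} {b1.3, b2.3} {b2.1} {b3.1, b3.3} {b3.2}
The second expression reduces to {out.1, out.2, out.3} {b1.1} {b1.2, b2.2} {b1.3, b2.3} {b2.1} {b3.1, b3.3} {b3.2}
Both agree, so they are equal.

equal — both sides give {out.1, out.2, out.3} {b1.1} {b1.2, b2.2} {b1.3, b2.3} {b2.1} {b3.1, b3.3} {b3.2}


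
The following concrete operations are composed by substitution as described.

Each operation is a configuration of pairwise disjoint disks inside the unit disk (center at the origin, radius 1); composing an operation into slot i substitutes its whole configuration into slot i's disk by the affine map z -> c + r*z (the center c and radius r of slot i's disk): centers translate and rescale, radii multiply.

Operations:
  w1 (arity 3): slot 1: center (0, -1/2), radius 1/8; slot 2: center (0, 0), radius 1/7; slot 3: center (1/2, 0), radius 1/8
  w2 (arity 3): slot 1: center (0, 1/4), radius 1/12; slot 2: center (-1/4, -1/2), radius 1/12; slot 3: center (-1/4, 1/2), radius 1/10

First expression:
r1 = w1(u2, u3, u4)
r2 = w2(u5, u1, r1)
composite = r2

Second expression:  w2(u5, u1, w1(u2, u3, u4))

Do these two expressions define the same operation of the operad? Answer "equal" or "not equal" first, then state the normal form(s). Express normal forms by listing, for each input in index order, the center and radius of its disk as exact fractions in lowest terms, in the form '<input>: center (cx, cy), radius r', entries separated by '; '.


equal — both sides give u1: center (-1/4, -1/2), radius 1/12; u2: center (-1/4, 9/20), radius 1/80; u3: center (-1/4, 1/2), radius 1/70; u4: center (-1/5, 1/2), radius 1/80; u5: center (0, 1/4), radius 1/12

Normal form of the first expression: u1: center (-1/4, -1/2), radius 1/12; u2: center (-1/4, 9/20), radius 1/80; u3: center (-1/4, 1/2), radius 1/70; u4: center (-1/5, 1/2), radius 1/80; u5: center (0, 1/4), radius 1/12
Normal form of the second expression: u1: center (-1/4, -1/2), radius 1/12; u2: center (-1/4, 9/20), radius 1/80; u3: center (-1/4, 1/2), radius 1/70; u4: center (-1/5, 1/2), radius 1/80; u5: center (0, 1/4), radius 1/12
The forms coincide; equal.


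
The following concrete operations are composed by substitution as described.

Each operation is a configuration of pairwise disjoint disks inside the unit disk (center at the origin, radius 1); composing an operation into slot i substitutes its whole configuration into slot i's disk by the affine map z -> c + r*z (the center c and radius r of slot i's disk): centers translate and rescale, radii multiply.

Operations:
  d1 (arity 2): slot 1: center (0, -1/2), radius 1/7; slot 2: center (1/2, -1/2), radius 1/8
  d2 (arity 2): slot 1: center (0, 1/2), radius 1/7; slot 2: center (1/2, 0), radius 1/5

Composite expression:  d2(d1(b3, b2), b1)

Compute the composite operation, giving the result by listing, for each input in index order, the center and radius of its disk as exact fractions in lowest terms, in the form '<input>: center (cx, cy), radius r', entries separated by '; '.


b1: center (1/2, 0), radius 1/5; b2: center (1/14, 3/7), radius 1/56; b3: center (0, 3/7), radius 1/49

Follow each b-input down from d2: c' goes to c + r*c', radius to r*r'.
tracing b3 down its 2-map path: center (0, 3/7), radius 1/49
tracing b2 down its 2-map path: center (1/14, 3/7), radius 1/56
tracing b1 down its 1-map path: center (1/2, 0), radius 1/5


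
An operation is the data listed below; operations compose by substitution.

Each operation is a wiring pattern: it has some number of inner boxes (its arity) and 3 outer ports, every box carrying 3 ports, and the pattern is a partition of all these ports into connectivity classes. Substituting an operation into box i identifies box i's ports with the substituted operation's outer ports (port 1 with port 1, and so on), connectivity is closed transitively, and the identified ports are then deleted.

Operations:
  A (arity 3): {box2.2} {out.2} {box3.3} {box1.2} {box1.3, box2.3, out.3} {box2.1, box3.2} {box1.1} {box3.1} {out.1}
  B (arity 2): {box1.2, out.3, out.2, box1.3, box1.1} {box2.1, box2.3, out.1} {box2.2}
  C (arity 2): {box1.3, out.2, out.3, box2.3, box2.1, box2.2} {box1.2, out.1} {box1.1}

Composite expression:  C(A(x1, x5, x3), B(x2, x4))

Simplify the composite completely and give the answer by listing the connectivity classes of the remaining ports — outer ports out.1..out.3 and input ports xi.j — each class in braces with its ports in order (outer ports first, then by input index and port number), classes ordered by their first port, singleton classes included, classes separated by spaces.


Connectivity passes through glued C-boundaries; trace each wire chain.
through A, on inputs (x1, x5, x3): {out.1} {out.2} {out.3, x1.3, x5.3} {x1.1} {x1.2} {x3.1} {x3.2, x5.1} {x3.3} {x5.2} (out.j = stage outer ports)
through B, on inputs (x2, x4): {out.1, x4.1, x4.3} {out.2, out.3, x2.1, x2.2, x2.3} {x4.2} (out.j = stage outer ports)
through C, on inputs (x1, x5, x3, x2, x4): {out.1} {out.2, out.3, x1.3, x2.1, x2.2, x2.3, x4.1, x4.3, x5.3} {x1.1} {x1.2} {x3.1} {x3.2, x5.1} {x3.3} {x4.2} {x5.2} (out.j = stage outer ports)

{out.1} {out.2, out.3, x1.3, x2.1, x2.2, x2.3, x4.1, x4.3, x5.3} {x1.1} {x1.2} {x3.1} {x3.2, x5.1} {x3.3} {x4.2} {x5.2}


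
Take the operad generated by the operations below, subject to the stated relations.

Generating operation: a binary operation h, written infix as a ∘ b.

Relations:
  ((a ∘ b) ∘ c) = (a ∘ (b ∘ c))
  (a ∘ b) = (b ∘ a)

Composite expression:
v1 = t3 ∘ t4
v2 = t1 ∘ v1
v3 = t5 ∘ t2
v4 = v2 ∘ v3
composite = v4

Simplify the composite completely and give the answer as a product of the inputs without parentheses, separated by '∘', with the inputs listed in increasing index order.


t1 ∘ t2 ∘ t3 ∘ t4 ∘ t5

Shape and order are irrelevant to h; the t-input set decides.
(t3 ∘ t4) flattens to t3 ∘ t4
(t1 ∘ (t3 ∘ t4)) flattens to t1 ∘ t3 ∘ t4
(t5 ∘ t2) flattens to t5 ∘ t2
((t1 ∘ (t3 ∘ t4)) ∘ (t5 ∘ t2)) flattens to t1 ∘ t3 ∘ t4 ∘ t5 ∘ t2
the factors in increasing index order: t1 ∘ t2 ∘ t3 ∘ t4 ∘ t5


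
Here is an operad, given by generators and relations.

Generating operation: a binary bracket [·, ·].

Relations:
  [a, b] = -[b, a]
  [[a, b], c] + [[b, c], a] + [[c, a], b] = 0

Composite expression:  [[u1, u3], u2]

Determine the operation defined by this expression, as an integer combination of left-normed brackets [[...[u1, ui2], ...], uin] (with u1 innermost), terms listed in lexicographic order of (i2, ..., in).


Left-normed coefficients sit on the u1-initial expansion words.
Composite bracket: [[u1, u3], u2]
Under [a, b] = ab - ba we get 4 signed associative words (2^2 = 4).
Collect the words opening with u1:
  from u1u3u2, sign +1: term +[[u1, u3], u2]

[[u1, u3], u2]


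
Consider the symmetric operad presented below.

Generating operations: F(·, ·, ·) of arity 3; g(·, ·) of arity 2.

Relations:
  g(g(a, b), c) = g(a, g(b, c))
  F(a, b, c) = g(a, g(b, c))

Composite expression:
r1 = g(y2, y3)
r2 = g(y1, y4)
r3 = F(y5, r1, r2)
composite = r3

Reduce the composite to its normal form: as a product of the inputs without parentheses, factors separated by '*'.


All parenthesizations of F agree; list the y-inputs left to right.
g(y2, y3) reduces to y2 * y3
g(y1, y4) reduces to y1 * y4
F(y5, g(y2, y3), g(y1, y4)) reduces to y5 * y2 * y3 * y1 * y4

y5 * y2 * y3 * y1 * y4


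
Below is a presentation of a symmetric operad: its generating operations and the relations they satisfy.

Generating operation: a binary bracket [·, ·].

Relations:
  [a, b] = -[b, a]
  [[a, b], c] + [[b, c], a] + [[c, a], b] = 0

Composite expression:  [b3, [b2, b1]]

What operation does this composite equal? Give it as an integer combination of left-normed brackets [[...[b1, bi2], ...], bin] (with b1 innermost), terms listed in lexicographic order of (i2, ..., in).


[[b1, b2], b3]

Expand each bracket as ab - ba; the b1-initial words give the coefficients.
Composite bracket: [b3, [b2, b1]]
The bracket unfolds into 4 signed words via [a, b] = ab - ba (2^2 = 4).
Only words starting with b1 matter:
  word b1b2b3 has sign +1, contributing +[[b1, b2], b3]


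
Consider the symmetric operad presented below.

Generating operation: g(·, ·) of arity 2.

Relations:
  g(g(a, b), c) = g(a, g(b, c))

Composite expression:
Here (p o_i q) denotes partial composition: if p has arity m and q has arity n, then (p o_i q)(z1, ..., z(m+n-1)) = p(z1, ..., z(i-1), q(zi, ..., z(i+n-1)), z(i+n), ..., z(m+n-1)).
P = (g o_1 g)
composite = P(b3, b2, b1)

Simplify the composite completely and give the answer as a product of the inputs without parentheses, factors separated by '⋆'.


b3 ⋆ b2 ⋆ b1

Every regrouping of g is equal, so read the b-inputs in written order.
g(b3, b2) unparenthesizes to b3 ⋆ b2
g(g(b3, b2), b1) unparenthesizes to b3 ⋆ b2 ⋆ b1


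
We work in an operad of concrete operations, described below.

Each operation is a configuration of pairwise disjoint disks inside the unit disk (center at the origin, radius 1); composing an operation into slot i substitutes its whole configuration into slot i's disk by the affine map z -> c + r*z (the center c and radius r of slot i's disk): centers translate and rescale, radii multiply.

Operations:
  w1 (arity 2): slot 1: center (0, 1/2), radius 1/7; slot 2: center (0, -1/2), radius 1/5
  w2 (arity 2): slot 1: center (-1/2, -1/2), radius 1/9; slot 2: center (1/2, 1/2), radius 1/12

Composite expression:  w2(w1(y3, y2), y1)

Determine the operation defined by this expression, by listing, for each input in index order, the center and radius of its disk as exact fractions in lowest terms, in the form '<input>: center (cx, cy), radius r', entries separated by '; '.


y1: center (1/2, 1/2), radius 1/12; y2: center (-1/2, -5/9), radius 1/45; y3: center (-1/2, -4/9), radius 1/63

Affine substitution under w2: radii multiply and y-centers shift.
tracing y3 down its 2-map path: center (-1/2, -4/9), radius 1/63
tracing y2 down its 2-map path: center (-1/2, -5/9), radius 1/45
tracing y1 down its 1-map path: center (1/2, 1/2), radius 1/12


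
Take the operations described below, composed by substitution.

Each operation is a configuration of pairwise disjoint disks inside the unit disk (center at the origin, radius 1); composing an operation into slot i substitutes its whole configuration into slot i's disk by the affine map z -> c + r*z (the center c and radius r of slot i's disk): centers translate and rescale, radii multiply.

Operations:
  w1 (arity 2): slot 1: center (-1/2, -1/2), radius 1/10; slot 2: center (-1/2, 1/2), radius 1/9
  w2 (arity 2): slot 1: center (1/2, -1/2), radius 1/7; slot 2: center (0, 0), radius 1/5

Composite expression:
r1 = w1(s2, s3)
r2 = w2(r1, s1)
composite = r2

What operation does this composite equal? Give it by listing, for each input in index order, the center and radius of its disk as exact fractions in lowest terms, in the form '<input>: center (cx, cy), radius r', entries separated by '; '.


s1: center (0, 0), radius 1/5; s2: center (3/7, -4/7), radius 1/70; s3: center (3/7, -3/7), radius 1/63

Only the slot chain above each s matters under w2; compose those maps.
s2 passes through 2 substitutions, ending at center (3/7, -4/7), radius 1/70
s3 passes through 2 substitutions, ending at center (3/7, -3/7), radius 1/63
s1 passes through 1 substitution, ending at center (0, 0), radius 1/5


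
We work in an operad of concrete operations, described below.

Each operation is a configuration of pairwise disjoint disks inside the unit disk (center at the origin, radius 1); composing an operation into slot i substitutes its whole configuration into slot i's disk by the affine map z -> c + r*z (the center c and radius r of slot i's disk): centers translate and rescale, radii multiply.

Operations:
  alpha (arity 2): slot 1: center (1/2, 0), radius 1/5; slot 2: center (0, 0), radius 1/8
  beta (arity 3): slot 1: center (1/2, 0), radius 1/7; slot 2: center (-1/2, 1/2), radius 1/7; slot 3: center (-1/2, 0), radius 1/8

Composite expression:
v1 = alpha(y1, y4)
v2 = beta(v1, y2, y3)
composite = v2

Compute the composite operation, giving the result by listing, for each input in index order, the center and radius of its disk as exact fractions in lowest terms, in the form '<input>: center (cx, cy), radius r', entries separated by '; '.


y1: center (4/7, 0), radius 1/35; y2: center (-1/2, 1/2), radius 1/7; y3: center (-1/2, 0), radius 1/8; y4: center (1/2, 0), radius 1/56

Follow each y-input down from beta: c' goes to c + r*c', radius to r*r'.
for y1, the 2-step affine chain lands on center (4/7, 0), radius 1/35
for y4, the 2-step affine chain lands on center (1/2, 0), radius 1/56
for y2, the 1-step affine chain lands on center (-1/2, 1/2), radius 1/7
for y3, the 1-step affine chain lands on center (-1/2, 0), radius 1/8


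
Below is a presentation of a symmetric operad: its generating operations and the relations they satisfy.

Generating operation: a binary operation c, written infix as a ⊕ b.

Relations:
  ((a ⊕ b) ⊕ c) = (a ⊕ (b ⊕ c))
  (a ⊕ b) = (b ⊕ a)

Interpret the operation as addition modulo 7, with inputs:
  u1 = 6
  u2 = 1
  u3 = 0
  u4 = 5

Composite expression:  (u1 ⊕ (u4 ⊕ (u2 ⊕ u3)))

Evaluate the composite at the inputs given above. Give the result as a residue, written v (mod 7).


5 (mod 7)
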